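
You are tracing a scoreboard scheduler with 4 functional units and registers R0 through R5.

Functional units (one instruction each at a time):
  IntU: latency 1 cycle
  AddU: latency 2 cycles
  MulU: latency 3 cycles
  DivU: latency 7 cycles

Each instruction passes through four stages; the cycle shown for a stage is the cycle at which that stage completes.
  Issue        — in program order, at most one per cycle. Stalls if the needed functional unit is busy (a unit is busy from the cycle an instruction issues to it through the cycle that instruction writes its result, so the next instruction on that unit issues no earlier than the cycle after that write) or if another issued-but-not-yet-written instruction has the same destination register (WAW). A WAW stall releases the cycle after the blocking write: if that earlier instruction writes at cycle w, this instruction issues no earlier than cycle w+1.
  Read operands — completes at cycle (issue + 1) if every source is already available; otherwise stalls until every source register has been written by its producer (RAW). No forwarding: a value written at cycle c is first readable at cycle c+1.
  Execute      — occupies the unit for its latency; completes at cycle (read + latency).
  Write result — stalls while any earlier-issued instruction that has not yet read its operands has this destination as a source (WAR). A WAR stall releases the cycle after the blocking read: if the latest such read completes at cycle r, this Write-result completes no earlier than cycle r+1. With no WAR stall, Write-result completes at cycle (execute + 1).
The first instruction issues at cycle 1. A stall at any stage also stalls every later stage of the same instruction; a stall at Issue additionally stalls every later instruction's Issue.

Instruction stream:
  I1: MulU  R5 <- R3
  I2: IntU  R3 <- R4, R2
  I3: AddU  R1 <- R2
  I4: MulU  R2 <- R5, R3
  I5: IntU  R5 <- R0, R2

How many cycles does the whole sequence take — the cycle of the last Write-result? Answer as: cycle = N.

cycle = 15

t=1  I1 issues→MulU
t=2  I1 reads | I2 issues→IntU
t=3  I2 reads | I3 issues→AddU
t=4  I2 exec-done | I3 reads
t=5  I1 exec-done | I2 writes R3
t=6  I1 writes R5 | I3 exec-done
t=7  I3 writes R1 | I4 issues→MulU
t=8  I4 reads | I5 issues→IntU
t=11  I4 exec-done
t=12  I4 writes R2
t=13  I5 reads
t=14  I5 exec-done
t=15  I5 writes R5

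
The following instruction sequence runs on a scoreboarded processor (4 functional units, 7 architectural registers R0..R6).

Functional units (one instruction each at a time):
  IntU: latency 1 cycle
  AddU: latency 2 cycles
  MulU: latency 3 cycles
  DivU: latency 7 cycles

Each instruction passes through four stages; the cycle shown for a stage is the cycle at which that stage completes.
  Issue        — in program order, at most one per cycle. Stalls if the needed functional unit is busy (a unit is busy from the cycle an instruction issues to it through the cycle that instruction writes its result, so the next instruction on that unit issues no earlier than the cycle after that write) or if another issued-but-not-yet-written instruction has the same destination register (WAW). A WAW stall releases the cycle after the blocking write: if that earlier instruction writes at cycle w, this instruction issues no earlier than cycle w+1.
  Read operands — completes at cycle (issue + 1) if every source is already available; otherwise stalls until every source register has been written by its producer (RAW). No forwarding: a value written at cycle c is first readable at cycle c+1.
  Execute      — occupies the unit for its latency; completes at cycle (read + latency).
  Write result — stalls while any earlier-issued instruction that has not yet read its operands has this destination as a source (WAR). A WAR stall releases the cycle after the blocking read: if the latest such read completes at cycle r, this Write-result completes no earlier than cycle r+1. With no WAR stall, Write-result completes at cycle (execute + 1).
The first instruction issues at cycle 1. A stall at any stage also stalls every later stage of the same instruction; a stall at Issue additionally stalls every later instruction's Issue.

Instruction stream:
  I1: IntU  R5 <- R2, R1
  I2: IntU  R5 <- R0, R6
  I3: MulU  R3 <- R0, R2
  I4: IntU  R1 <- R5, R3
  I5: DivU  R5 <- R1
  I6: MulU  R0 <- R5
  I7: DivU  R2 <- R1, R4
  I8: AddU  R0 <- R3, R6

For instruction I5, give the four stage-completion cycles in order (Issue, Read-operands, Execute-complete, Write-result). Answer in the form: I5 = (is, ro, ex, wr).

I5 = (10, 15, 22, 23)

I1 -> (1, 2, 3, 4)
I2 -> (5, 6, 7, 8)  // struct: IntU busy until I1 writes@4
I3 -> (6, 7, 10, 11)
I4 -> (9, 12, 13, 14)  // struct: IntU busy until I2 writes@8, RAW R3: wait I3 write@11
I5 -> (10, 15, 22, 23)  // RAW R1: wait I4 write@14
I6 -> (12, 24, 27, 28)  // struct: MulU busy until I3 writes@11, RAW R5: wait I5 write@23
I7 -> (24, 25, 32, 33)  // struct: DivU busy until I5 writes@23
I8 -> (29, 30, 32, 33)  // WAW R0: wait I6 write@28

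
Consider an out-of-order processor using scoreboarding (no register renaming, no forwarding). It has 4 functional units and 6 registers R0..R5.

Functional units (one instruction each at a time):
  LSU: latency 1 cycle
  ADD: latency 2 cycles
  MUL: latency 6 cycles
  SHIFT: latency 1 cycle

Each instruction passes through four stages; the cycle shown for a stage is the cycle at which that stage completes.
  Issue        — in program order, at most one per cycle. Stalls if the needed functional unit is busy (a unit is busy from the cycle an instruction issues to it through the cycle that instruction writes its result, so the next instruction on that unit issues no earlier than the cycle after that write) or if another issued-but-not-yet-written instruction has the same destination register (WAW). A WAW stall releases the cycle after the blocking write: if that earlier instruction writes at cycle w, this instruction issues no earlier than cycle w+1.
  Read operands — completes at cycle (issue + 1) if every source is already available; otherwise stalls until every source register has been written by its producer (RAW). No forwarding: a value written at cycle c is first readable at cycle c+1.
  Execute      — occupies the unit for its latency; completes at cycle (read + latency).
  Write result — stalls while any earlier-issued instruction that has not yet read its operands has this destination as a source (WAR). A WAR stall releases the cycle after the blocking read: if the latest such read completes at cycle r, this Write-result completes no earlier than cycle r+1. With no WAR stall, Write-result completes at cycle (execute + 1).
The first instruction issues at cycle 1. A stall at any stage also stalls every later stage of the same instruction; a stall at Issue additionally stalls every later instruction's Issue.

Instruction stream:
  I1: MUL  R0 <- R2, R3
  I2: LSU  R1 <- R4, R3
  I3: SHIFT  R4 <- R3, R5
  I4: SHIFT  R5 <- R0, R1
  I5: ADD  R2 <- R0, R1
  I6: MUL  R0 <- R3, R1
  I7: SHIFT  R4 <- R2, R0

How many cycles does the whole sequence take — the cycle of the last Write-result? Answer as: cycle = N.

cycle = 21

t=1  I1 issues→MUL
t=2  I1 reads; I2 issues→LSU
t=3  I2 reads; I3 issues→SHIFT
t=4  I2 exec-done; I3 reads
t=5  I2 writes R1; I3 exec-done
t=6  I3 writes R4
t=7  I4 issues→SHIFT
t=8  I1 exec-done; I5 issues→ADD
t=9  I1 writes R0
t=10  I4 reads; I5 reads; I6 issues→MUL
t=11  I4 exec-done; I6 reads
t=12  I4 writes R5; I5 exec-done
t=13  I5 writes R2; I7 issues→SHIFT
t=17  I6 exec-done
t=18  I6 writes R0
t=19  I7 reads
t=20  I7 exec-done
t=21  I7 writes R4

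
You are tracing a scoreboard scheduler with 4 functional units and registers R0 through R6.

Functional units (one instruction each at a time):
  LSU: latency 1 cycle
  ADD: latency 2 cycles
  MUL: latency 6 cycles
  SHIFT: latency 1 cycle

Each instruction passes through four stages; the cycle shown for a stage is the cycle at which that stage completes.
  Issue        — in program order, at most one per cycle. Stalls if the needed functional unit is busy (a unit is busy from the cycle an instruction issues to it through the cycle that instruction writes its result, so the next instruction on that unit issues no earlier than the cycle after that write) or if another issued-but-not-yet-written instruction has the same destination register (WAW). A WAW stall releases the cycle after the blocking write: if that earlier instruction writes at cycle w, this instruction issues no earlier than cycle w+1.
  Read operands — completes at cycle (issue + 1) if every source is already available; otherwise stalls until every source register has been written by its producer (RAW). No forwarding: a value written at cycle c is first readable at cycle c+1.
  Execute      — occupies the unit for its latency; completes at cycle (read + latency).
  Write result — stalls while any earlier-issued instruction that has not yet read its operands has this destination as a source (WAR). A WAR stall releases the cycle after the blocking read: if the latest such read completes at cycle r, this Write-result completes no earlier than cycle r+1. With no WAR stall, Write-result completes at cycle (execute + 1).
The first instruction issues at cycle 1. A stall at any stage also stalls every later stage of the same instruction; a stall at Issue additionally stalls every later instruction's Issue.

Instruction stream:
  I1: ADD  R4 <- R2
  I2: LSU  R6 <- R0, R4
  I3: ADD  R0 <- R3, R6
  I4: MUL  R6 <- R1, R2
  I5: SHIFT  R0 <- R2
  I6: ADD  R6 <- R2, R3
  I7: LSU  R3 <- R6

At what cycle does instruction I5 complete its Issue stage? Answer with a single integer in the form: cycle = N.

cycle 1: I1 issues→ADD
cycle 2: I1 reads | I2 issues→LSU
cycle 4: I1 exec-done
cycle 5: I1 writes R4
cycle 6: I2 reads | I3 issues→ADD
cycle 7: I2 exec-done
cycle 8: I2 writes R6
cycle 9: I3 reads | I4 issues→MUL
cycle 10: I4 reads
cycle 11: I3 exec-done
cycle 12: I3 writes R0
cycle 13: I5 issues→SHIFT
cycle 14: I5 reads
cycle 15: I5 exec-done
cycle 16: I4 exec-done | I5 writes R0
cycle 17: I4 writes R6
cycle 18: I6 issues→ADD
cycle 19: I6 reads | I7 issues→LSU
cycle 21: I6 exec-done
cycle 22: I6 writes R6
cycle 23: I7 reads
cycle 24: I7 exec-done
cycle 25: I7 writes R3

cycle = 13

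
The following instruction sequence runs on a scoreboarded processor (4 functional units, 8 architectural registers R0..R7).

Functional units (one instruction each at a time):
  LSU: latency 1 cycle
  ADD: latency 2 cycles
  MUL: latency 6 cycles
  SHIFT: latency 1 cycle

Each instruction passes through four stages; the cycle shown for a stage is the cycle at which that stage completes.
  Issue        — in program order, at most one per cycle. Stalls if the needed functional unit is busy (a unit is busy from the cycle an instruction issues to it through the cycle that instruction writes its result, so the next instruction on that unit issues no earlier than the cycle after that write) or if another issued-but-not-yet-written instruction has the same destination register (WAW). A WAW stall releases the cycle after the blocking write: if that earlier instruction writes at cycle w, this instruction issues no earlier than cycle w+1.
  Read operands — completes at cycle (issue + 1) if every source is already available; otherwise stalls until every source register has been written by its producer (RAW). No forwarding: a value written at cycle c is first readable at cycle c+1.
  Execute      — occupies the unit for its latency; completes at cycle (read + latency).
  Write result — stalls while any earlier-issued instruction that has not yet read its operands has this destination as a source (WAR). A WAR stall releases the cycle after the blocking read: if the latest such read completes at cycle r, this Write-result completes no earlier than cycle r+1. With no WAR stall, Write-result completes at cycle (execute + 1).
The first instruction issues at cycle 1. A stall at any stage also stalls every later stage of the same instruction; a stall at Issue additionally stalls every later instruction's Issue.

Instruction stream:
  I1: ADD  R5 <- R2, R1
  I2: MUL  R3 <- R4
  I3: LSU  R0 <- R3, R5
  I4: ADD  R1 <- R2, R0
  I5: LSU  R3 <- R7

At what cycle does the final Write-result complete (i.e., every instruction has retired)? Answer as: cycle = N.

t=1  I1 dispatched to ADD
t=2  I1 operands ready · I2 dispatched to MUL
t=3  I2 operands ready · I3 dispatched to LSU
t=4  I1 complete
t=5  R5←I1
t=6  I4 dispatched to ADD
t=9  I2 complete
t=10  R3←I2
t=11  I3 operands ready
t=12  I3 complete
t=13  R0←I3
t=14  I4 operands ready · I5 dispatched to LSU
t=15  I5 operands ready
t=16  I4 complete · I5 complete
t=17  R1←I4 · R3←I5

cycle = 17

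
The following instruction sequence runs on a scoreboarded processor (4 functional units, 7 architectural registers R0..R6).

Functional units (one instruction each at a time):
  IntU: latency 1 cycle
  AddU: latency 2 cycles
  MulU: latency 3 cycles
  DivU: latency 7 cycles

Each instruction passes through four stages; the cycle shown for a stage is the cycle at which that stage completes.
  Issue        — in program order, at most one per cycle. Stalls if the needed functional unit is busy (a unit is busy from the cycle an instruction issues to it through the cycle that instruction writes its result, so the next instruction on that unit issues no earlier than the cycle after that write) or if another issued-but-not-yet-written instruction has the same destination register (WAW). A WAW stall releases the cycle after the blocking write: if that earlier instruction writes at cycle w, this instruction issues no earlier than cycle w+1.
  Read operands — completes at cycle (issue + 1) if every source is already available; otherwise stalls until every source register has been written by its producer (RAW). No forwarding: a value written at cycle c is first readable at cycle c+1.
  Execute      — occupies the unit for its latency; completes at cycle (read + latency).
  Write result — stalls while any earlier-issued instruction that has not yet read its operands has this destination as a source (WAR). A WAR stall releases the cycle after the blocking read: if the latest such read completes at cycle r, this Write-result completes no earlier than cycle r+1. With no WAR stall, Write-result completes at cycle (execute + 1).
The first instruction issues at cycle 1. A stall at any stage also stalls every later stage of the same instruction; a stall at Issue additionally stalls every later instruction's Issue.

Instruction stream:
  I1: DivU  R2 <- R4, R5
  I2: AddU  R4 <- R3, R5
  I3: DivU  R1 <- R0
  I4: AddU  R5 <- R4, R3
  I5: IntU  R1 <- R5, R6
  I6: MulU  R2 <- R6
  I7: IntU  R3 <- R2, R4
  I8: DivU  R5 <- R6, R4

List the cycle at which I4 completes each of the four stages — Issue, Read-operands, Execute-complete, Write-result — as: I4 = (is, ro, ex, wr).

I4 = (12, 13, 15, 16)

t=1  issue I1 (DivU)
t=2  I1 read-ops; issue I2 (AddU)
t=3  I2 read-ops
t=5  I2 finished on AddU
t=6  I2→R4
t=9  I1 finished on DivU
t=10  I1→R2
t=11  issue I3 (DivU)
t=12  I3 read-ops; issue I4 (AddU)
t=13  I4 read-ops
t=15  I4 finished on AddU
t=16  I4→R5
t=19  I3 finished on DivU
t=20  I3→R1
t=21  issue I5 (IntU)
t=22  I5 read-ops; issue I6 (MulU)
t=23  I5 finished on IntU; I6 read-ops
t=24  I5→R1
t=25  issue I7 (IntU)
t=26  I6 finished on MulU; issue I8 (DivU)
t=27  I6→R2; I8 read-ops
t=28  I7 read-ops
t=29  I7 finished on IntU
t=30  I7→R3
t=34  I8 finished on DivU
t=35  I8→R5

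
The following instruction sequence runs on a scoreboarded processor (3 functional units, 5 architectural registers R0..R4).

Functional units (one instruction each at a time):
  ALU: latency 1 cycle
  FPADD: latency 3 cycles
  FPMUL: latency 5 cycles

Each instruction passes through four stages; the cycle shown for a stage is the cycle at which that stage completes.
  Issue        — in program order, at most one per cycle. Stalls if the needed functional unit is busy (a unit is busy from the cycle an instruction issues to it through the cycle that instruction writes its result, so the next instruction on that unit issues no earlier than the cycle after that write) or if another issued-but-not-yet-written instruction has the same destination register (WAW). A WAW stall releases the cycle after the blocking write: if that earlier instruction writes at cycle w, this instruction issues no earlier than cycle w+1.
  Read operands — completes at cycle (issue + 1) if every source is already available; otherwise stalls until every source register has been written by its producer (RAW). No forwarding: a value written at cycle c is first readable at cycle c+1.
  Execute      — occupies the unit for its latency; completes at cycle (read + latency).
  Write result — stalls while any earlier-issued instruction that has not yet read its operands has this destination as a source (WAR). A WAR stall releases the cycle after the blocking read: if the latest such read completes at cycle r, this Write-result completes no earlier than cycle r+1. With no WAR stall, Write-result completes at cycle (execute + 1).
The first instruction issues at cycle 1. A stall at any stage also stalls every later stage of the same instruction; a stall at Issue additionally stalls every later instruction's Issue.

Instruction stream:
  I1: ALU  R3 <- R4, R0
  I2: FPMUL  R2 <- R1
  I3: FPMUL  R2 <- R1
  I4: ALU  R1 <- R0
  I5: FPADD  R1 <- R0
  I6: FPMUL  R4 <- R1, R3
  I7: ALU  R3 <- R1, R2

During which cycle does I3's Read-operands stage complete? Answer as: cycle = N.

[I1] 1/2/3/4
[I2] 2/3/8/9
[I3] 10/11/16/17  (struct: FPMUL busy until I2 writes@9)
[I4] 11/12/13/14
[I5] 15/16/19/20  (WAW R1: wait I4 write@14)
[I6] 18/21/26/27  (struct: FPMUL busy until I3 writes@17; RAW R1: wait I5 write@20)
[I7] 19/21/22/23  (RAW R1: wait I5 write@20)

cycle = 11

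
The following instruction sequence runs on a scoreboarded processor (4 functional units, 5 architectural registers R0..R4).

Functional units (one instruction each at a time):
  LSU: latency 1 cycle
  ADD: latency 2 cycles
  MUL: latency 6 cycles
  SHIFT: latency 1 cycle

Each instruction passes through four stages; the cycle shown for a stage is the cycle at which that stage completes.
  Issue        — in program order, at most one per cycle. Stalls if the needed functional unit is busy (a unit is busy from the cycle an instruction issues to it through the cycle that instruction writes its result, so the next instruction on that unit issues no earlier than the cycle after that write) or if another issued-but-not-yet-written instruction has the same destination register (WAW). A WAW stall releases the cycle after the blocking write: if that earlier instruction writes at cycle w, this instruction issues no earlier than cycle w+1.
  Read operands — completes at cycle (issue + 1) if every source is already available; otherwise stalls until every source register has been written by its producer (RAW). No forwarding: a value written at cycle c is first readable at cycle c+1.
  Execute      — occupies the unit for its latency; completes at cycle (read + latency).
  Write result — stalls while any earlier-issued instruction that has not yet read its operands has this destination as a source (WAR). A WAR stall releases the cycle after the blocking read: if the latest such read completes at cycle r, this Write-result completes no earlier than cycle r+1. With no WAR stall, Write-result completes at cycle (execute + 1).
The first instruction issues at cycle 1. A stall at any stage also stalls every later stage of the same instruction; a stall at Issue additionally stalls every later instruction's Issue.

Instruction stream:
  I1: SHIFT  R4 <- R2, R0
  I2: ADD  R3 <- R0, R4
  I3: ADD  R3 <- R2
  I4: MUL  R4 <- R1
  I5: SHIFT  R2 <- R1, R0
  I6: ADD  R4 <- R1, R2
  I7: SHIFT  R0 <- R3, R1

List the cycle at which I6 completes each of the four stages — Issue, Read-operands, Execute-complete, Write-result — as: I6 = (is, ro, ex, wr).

I6 = (19, 20, 22, 23)

I1: IS=1 RO=2 EX=3 WR=4
I2: IS=2 RO=5 EX=7 WR=8  [RAW R4: wait I1 write@4]
I3: IS=9 RO=10 EX=12 WR=13  [struct: ADD busy until I2 writes@8]
I4: IS=10 RO=11 EX=17 WR=18
I5: IS=11 RO=12 EX=13 WR=14
I6: IS=19 RO=20 EX=22 WR=23  [WAW R4: wait I4 write@18]
I7: IS=20 RO=21 EX=22 WR=23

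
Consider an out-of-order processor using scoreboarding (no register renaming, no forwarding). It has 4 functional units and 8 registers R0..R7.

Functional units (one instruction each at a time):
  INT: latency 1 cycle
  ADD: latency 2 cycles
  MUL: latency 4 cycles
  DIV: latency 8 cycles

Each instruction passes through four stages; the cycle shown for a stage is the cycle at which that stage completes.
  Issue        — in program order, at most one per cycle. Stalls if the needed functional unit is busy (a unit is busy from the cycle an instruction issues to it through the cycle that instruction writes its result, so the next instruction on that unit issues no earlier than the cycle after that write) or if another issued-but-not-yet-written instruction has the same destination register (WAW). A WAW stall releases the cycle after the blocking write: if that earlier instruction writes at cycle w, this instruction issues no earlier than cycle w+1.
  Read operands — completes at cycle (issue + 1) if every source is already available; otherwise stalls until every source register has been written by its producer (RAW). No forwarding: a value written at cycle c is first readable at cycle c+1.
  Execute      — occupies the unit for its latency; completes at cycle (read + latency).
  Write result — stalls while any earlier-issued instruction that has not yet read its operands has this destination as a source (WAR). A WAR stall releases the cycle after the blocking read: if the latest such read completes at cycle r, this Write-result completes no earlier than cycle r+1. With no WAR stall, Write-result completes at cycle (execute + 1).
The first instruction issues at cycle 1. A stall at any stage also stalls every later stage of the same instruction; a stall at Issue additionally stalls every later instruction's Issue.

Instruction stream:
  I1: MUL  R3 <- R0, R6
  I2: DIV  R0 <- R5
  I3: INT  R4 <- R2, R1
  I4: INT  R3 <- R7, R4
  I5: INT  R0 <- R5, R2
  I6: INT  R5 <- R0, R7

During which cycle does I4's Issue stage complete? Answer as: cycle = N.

cycle = 8

cycle 1: I1→MUL
cycle 2: I1 RO · I2→DIV
cycle 3: I2 RO · I3→INT
cycle 4: I3 RO
cycle 5: I3 EX
cycle 6: I1 EX · I3 WR R4
cycle 7: I1 WR R3
cycle 8: I4→INT
cycle 9: I4 RO
cycle 10: I4 EX
cycle 11: I2 EX · I4 WR R3
cycle 12: I2 WR R0
cycle 13: I5→INT
cycle 14: I5 RO
cycle 15: I5 EX
cycle 16: I5 WR R0
cycle 17: I6→INT
cycle 18: I6 RO
cycle 19: I6 EX
cycle 20: I6 WR R5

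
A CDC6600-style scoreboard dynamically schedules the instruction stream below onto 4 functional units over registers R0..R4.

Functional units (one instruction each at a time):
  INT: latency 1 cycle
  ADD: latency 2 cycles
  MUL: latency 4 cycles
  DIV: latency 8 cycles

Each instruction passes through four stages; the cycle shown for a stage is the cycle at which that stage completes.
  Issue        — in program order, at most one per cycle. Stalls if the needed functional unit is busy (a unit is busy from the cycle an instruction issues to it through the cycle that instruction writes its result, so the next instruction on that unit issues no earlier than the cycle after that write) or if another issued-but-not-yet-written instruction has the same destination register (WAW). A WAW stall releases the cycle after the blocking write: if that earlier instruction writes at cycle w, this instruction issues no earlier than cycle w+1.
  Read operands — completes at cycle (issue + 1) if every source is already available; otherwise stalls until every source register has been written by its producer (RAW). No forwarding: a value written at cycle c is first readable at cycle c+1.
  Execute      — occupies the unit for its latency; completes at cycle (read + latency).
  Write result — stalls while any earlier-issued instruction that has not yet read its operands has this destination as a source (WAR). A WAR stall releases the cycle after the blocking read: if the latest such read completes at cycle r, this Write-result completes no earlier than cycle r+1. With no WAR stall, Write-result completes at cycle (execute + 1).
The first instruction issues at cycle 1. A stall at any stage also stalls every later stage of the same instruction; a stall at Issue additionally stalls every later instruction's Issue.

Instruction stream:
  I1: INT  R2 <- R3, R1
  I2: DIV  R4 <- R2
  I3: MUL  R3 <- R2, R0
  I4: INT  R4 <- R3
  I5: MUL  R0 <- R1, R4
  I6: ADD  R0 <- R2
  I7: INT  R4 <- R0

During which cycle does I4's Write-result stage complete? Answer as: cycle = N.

cycle = 18

cycle 1: I1 issues→INT
cycle 2: I1 reads, I2 issues→DIV
cycle 3: I1 exec-done, I3 issues→MUL
cycle 4: I1 writes R2
cycle 5: I2 reads, I3 reads
cycle 9: I3 exec-done
cycle 10: I3 writes R3
cycle 13: I2 exec-done
cycle 14: I2 writes R4
cycle 15: I4 issues→INT
cycle 16: I4 reads, I5 issues→MUL
cycle 17: I4 exec-done
cycle 18: I4 writes R4
cycle 19: I5 reads
cycle 23: I5 exec-done
cycle 24: I5 writes R0
cycle 25: I6 issues→ADD
cycle 26: I6 reads, I7 issues→INT
cycle 28: I6 exec-done
cycle 29: I6 writes R0
cycle 30: I7 reads
cycle 31: I7 exec-done
cycle 32: I7 writes R4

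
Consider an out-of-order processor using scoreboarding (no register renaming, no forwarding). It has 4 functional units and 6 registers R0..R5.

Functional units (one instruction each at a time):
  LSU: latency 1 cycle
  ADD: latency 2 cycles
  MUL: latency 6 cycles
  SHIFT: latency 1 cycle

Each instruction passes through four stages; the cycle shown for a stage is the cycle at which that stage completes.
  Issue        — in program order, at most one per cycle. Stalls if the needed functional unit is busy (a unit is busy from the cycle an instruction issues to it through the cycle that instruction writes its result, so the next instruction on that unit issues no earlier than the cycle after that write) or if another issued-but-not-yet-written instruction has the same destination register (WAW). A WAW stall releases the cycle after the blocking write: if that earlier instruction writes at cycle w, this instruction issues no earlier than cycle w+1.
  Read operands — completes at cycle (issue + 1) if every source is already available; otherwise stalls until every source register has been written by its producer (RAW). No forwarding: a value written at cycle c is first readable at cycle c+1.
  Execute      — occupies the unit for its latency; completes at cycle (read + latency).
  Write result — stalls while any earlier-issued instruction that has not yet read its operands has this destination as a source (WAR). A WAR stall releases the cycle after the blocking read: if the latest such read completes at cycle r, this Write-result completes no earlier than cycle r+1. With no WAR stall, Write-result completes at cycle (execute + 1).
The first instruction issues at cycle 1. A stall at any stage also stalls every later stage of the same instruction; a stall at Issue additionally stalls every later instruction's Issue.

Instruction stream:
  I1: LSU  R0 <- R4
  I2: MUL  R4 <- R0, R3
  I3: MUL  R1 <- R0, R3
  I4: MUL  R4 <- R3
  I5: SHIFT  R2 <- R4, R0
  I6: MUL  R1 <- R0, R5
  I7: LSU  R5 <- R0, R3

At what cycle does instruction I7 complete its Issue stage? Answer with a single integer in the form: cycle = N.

cycle = 32

[I1] 1/2/3/4
[I2] 2/5/11/12  (RAW R0: wait I1 write@4)
[I3] 13/14/20/21  (struct: MUL busy until I2 writes@12)
[I4] 22/23/29/30  (struct: MUL busy until I3 writes@21)
[I5] 23/31/32/33  (RAW R4: wait I4 write@30)
[I6] 31/32/38/39  (struct: MUL busy until I4 writes@30)
[I7] 32/33/34/35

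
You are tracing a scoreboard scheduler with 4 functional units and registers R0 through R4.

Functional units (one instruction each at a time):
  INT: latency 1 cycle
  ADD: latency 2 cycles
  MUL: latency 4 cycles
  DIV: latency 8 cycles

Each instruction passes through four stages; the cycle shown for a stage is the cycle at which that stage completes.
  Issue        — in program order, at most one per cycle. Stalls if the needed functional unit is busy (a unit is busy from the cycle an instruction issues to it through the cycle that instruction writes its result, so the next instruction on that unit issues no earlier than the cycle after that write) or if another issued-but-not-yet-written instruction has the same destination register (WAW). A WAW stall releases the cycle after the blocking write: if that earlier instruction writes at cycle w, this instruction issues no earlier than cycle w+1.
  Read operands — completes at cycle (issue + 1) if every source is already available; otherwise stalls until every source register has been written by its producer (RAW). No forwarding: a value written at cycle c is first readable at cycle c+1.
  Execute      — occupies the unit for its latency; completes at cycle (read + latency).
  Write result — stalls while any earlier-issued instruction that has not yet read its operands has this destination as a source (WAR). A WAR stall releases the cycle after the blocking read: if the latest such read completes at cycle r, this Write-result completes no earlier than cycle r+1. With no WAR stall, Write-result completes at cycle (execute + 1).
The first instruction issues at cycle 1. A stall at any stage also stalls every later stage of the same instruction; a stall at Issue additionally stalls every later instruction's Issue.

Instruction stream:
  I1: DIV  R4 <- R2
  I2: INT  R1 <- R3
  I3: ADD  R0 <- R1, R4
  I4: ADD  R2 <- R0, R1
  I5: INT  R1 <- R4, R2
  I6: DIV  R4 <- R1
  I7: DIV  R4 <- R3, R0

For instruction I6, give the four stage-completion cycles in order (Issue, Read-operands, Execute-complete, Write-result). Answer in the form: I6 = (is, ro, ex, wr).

I6 = (18, 24, 32, 33)

[1] I1→DIV
[2] I1 RO, I2→INT
[3] I2 RO, I3→ADD
[4] I2 EX
[5] I2 WR R1
[10] I1 EX
[11] I1 WR R4
[12] I3 RO
[14] I3 EX
[15] I3 WR R0
[16] I4→ADD
[17] I4 RO, I5→INT
[18] I6→DIV
[19] I4 EX
[20] I4 WR R2
[21] I5 RO
[22] I5 EX
[23] I5 WR R1
[24] I6 RO
[32] I6 EX
[33] I6 WR R4
[34] I7→DIV
[35] I7 RO
[43] I7 EX
[44] I7 WR R4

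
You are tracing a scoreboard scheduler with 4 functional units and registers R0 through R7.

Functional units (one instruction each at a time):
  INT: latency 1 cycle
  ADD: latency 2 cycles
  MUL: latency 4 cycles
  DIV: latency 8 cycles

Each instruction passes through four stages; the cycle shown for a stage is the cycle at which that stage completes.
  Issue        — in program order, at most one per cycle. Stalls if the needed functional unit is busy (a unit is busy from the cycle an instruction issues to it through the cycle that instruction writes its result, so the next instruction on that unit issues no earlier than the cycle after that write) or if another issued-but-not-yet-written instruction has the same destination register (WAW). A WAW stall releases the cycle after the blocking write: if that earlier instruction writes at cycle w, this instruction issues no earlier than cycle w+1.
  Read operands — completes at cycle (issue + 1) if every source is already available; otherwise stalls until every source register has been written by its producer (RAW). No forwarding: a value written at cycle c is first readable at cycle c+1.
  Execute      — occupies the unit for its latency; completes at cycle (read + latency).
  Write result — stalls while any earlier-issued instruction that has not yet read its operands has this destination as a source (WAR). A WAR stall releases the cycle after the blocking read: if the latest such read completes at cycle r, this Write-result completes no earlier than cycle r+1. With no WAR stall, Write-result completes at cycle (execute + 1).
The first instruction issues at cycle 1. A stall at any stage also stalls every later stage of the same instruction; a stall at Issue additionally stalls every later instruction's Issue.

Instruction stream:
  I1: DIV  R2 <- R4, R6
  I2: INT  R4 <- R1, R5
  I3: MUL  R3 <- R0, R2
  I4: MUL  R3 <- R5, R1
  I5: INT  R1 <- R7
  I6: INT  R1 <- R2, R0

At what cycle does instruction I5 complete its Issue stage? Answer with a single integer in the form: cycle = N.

I1 -> (1, 2, 10, 11)
I2 -> (2, 3, 4, 5)
I3 -> (3, 12, 16, 17)  // RAW R2: wait I1 write@11
I4 -> (18, 19, 23, 24)  // struct: MUL busy until I3 writes@17
I5 -> (19, 20, 21, 22)
I6 -> (23, 24, 25, 26)  // struct: INT busy until I5 writes@22

cycle = 19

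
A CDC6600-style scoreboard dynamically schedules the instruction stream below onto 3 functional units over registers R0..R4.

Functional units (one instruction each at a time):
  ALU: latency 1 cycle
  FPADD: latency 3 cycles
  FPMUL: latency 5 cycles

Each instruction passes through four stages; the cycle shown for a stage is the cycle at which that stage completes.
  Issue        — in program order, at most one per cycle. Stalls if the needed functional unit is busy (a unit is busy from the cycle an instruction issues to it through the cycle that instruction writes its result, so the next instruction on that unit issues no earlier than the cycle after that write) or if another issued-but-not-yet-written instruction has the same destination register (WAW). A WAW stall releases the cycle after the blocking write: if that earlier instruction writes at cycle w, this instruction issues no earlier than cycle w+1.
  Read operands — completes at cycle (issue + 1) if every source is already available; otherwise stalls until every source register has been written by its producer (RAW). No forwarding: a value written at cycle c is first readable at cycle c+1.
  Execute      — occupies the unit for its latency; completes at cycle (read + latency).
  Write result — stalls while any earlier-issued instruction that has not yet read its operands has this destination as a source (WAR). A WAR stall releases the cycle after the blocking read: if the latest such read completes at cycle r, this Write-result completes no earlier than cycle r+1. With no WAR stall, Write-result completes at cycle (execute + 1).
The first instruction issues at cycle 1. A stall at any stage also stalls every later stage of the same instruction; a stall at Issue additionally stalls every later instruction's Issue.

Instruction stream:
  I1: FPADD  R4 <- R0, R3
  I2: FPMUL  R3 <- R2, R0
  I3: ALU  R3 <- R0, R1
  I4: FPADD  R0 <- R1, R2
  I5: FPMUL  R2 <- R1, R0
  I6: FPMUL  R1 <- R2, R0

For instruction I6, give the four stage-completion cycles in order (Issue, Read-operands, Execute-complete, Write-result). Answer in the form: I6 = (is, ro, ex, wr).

I1: IS=1 RO=2 EX=5 WR=6
I2: IS=2 RO=3 EX=8 WR=9
I3: IS=10 RO=11 EX=12 WR=13  [WAW R3: wait I2 write@9]
I4: IS=11 RO=12 EX=15 WR=16
I5: IS=12 RO=17 EX=22 WR=23  [RAW R0: wait I4 write@16]
I6: IS=24 RO=25 EX=30 WR=31  [struct: FPMUL busy until I5 writes@23]

I6 = (24, 25, 30, 31)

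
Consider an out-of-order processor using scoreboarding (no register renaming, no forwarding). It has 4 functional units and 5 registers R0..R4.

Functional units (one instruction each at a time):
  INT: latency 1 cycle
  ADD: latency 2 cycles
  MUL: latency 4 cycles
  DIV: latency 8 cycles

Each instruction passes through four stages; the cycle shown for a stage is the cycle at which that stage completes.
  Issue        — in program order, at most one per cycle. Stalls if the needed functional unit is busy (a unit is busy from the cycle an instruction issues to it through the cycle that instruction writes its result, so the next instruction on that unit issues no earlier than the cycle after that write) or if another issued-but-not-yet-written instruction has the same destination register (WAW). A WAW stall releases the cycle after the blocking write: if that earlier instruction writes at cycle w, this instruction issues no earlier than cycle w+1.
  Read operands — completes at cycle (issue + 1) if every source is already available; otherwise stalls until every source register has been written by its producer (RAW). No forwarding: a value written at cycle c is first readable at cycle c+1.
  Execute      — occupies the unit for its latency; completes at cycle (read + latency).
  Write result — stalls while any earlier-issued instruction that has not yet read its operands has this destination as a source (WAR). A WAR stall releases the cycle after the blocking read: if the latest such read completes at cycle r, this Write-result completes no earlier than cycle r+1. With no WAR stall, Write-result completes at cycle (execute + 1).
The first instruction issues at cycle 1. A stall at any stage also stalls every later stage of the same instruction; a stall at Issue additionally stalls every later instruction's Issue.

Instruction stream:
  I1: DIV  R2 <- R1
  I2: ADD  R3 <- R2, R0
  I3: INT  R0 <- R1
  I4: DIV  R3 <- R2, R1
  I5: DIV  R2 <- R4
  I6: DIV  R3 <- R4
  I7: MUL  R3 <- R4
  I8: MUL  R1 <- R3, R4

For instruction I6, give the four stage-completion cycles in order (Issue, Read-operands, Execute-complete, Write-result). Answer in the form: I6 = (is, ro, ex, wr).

I6 = (38, 39, 47, 48)

cycle 1: I1 issues→DIV
cycle 2: I1 reads; I2 issues→ADD
cycle 3: I3 issues→INT
cycle 4: I3 reads
cycle 5: I3 exec-done
cycle 10: I1 exec-done
cycle 11: I1 writes R2
cycle 12: I2 reads
cycle 13: I3 writes R0
cycle 14: I2 exec-done
cycle 15: I2 writes R3
cycle 16: I4 issues→DIV
cycle 17: I4 reads
cycle 25: I4 exec-done
cycle 26: I4 writes R3
cycle 27: I5 issues→DIV
cycle 28: I5 reads
cycle 36: I5 exec-done
cycle 37: I5 writes R2
cycle 38: I6 issues→DIV
cycle 39: I6 reads
cycle 47: I6 exec-done
cycle 48: I6 writes R3
cycle 49: I7 issues→MUL
cycle 50: I7 reads
cycle 54: I7 exec-done
cycle 55: I7 writes R3
cycle 56: I8 issues→MUL
cycle 57: I8 reads
cycle 61: I8 exec-done
cycle 62: I8 writes R1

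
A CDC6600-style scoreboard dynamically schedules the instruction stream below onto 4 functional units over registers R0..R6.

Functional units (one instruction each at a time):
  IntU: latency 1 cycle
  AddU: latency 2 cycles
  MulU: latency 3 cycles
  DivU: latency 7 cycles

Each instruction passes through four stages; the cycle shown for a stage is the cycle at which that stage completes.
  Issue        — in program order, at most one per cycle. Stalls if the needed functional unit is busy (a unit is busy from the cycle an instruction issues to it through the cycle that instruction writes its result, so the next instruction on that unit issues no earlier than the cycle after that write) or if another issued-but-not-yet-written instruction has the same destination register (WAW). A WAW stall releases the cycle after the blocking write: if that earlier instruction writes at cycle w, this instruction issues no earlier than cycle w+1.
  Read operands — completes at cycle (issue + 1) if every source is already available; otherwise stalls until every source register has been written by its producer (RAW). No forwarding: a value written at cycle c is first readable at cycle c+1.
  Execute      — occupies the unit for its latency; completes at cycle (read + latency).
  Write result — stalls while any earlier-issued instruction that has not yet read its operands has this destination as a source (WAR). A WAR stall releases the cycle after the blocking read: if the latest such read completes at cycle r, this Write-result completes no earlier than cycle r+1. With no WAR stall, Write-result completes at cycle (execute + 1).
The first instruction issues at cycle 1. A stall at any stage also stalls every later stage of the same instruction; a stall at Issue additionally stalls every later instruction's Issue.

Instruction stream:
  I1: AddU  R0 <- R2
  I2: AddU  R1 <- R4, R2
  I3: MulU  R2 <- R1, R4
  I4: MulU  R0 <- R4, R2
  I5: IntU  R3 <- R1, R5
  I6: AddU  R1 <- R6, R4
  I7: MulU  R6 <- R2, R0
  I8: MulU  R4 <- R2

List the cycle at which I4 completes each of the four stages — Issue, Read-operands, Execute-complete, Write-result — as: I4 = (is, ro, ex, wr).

I4 = (16, 17, 20, 21)

I1 -> (1, 2, 4, 5)
I2 -> (6, 7, 9, 10)  // struct: AddU busy until I1 writes@5
I3 -> (7, 11, 14, 15)  // RAW R1: wait I2 write@10
I4 -> (16, 17, 20, 21)  // struct: MulU busy until I3 writes@15
I5 -> (17, 18, 19, 20)
I6 -> (18, 19, 21, 22)
I7 -> (22, 23, 26, 27)  // struct: MulU busy until I4 writes@21
I8 -> (28, 29, 32, 33)  // struct: MulU busy until I7 writes@27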